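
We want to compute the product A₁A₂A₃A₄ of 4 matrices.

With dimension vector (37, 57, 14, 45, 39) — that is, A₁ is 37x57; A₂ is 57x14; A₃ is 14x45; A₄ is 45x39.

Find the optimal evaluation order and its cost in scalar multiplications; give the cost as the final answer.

74298

Adjacent pairs: A₁A₂ = 37·57·14 = 29526; A₂A₃ = 57·14·45 = 35910; A₃A₄ = 14·45·39 = 24570.
Length 3: A₁..A₃: k=1: 0+35910+37·57·45=130815; k=2: 29526+0+37·14·45=52836 → min 52836 | A₂..A₄: k=2: 0+24570+57·14·39=55692; k=3: 35910+0+57·45·39=135945 → min 55692.
Length 4: A₁..A₄: k=1: 0+55692+37·57·39=137943; k=2: 29526+24570+37·14·39=74298; k=3: 52836+0+37·45·39=117771 → min 74298.
Optimal parenthesization: ((A₁A₂)(A₃A₄)) with cost 74298.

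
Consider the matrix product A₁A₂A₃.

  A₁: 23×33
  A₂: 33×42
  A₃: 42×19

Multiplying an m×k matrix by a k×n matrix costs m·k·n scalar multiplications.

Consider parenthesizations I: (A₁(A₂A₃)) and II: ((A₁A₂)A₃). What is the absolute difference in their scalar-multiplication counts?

Order I = (A₁(A₂A₃)): (A₂A₃): 33×42 by 42×19 → 33×19, cost 33·42·19 = 26334; (A₁(A₂A₃)): 23×33 by 33×19 → 23×19, cost 23·33·19 = 14421; cumulative 40755. Total 40755.
Order II = ((A₁A₂)A₃): (A₁A₂): 23×33 by 33×42 → 23×42, cost 23·33·42 = 31878; ((A₁A₂)A₃): 23×42 by 42×19 → 23×19, cost 23·42·19 = 18354; cumulative 50232. Total 50232.
Difference: |40755 − 50232| = 9477.

9477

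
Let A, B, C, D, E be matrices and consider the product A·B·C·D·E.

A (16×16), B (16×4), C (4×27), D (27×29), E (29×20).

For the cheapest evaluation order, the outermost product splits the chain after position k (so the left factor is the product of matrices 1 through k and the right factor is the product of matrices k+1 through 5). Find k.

Adjacent pairs: AB = 16·16·4 = 1024; BC = 16·4·27 = 1728; CD = 4·27·29 = 3132; DE = 27·29·20 = 15660.
Length 3: A..C: k=1: 0+1728+16·16·27=8640; k=2: 1024+0+16·4·27=2752 → min 2752 | B..D: k=2: 0+3132+16·4·29=4988; k=3: 1728+0+16·27·29=14256 → min 4988 | C..E: k=3: 0+15660+4·27·20=17820; k=4: 3132+0+4·29·20=5452 → min 5452.
Length 4: A..D: k=1: 0+4988+16·16·29=12412; k=2: 1024+3132+16·4·29=6012; k=3: 2752+0+16·27·29=15280 → min 6012 | B..E: k=2: 0+5452+16·4·20=6732; k=3: 1728+15660+16·27·20=26028; k=4: 4988+0+16·29·20=14268 → min 6732.
Top-level splits: k=1: (A..A)·(B..E) → 0+6732+16·16·20 = 11852; k=2: (A..B)·(C..E) → 1024+5452+16·4·20 = 7756; k=3: (A..C)·(D..E) → 2752+15660+16·27·20 = 27052; k=4: (A..D)·(E..E) → 6012+0+16·29·20 = 15292.
Best split is after B, i.e. k = 2.

2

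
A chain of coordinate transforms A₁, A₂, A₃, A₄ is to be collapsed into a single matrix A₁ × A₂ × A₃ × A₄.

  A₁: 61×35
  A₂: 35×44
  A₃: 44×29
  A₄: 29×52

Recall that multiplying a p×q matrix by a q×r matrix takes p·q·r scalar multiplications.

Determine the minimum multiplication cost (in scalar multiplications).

Adjacent pairs: A₁A₂ = 61·35·44 = 93940; A₂A₃ = 35·44·29 = 44660; A₃A₄ = 44·29·52 = 66352.
Length 3: A₁..A₃: k=1: 0+44660+61·35·29=106575; k=2: 93940+0+61·44·29=171776 → min 106575 | A₂..A₄: k=2: 0+66352+35·44·52=146432; k=3: 44660+0+35·29·52=97440 → min 97440.
Length 4: A₁..A₄: k=1: 0+97440+61·35·52=208460; k=2: 93940+66352+61·44·52=299860; k=3: 106575+0+61·29·52=198563 → min 198563.
Optimal order: ((A₁ × (A₂ × A₃)) × A₄) with cost 198563.

198563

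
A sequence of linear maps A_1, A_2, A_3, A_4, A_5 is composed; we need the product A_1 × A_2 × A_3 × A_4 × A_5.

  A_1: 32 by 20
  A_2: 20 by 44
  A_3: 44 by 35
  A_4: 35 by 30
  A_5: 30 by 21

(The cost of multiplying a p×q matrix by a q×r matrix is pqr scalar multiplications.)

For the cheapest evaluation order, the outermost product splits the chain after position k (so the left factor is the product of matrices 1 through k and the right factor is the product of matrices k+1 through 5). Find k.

Adjacent pairs: A_1A_2 = 32·20·44 = 28160; A_2A_3 = 20·44·35 = 30800; A_3A_4 = 44·35·30 = 46200; A_4A_5 = 35·30·21 = 22050.
Length 3: A_1..A_3: k=1: 0+30800+32·20·35=53200; k=2: 28160+0+32·44·35=77440 → min 53200 | A_2..A_4: k=2: 0+46200+20·44·30=72600; k=3: 30800+0+20·35·30=51800 → min 51800 | A_3..A_5: k=3: 0+22050+44·35·21=54390; k=4: 46200+0+44·30·21=73920 → min 54390.
Length 4: A_1..A_4: k=1: 0+51800+32·20·30=71000; k=2: 28160+46200+32·44·30=116600; k=3: 53200+0+32·35·30=86800 → min 71000 | A_2..A_5: k=2: 0+54390+20·44·21=72870; k=3: 30800+22050+20·35·21=67550; k=4: 51800+0+20·30·21=64400 → min 64400.
Top-level splits: k=1: (A_1..A_1)·(A_2..A_5) → 0+64400+32·20·21 = 77840; k=2: (A_1..A_2)·(A_3..A_5) → 28160+54390+32·44·21 = 112118; k=3: (A_1..A_3)·(A_4..A_5) → 53200+22050+32·35·21 = 98770; k=4: (A_1..A_4)·(A_5..A_5) → 71000+0+32·30·21 = 91160.
Best split is after A_1, i.e. k = 1.

1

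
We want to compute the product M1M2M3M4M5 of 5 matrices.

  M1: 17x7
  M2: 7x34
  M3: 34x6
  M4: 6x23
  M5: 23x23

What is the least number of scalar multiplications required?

Adjacent pairs: M1M2 = 17·7·34 = 4046; M2M3 = 7·34·6 = 1428; M3M4 = 34·6·23 = 4692; M4M5 = 6·23·23 = 3174.
Length 3: M1..M3: k=1: 0+1428+17·7·6=2142; k=2: 4046+0+17·34·6=7514 → min 2142 | M2..M4: k=2: 0+4692+7·34·23=10166; k=3: 1428+0+7·6·23=2394 → min 2394 | M3..M5: k=3: 0+3174+34·6·23=7866; k=4: 4692+0+34·23·23=22678 → min 7866.
Length 4: M1..M4: k=1: 0+2394+17·7·23=5131; k=2: 4046+4692+17·34·23=22032; k=3: 2142+0+17·6·23=4488 → min 4488 | M2..M5: k=2: 0+7866+7·34·23=13340; k=3: 1428+3174+7·6·23=5568; k=4: 2394+0+7·23·23=6097 → min 5568.
Length 5: M1..M5: k=1: 0+5568+17·7·23=8305; k=2: 4046+7866+17·34·23=25206; k=3: 2142+3174+17·6·23=7662; k=4: 4488+0+17·23·23=13481 → min 7662.
Optimal order: ((M1(M2M3))(M4M5)) with cost 7662.

7662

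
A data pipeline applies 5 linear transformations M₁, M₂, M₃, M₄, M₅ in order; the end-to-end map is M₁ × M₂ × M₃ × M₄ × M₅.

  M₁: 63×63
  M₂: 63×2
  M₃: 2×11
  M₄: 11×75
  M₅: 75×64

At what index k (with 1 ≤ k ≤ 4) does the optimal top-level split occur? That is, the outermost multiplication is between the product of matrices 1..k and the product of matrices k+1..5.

Adjacent pairs: M₁M₂ = 63·63·2 = 7938; M₂M₃ = 63·2·11 = 1386; M₃M₄ = 2·11·75 = 1650; M₄M₅ = 11·75·64 = 52800.
Length 3: M₁..M₃: k=1: 0+1386+63·63·11=45045; k=2: 7938+0+63·2·11=9324 → min 9324 | M₂..M₄: k=2: 0+1650+63·2·75=11100; k=3: 1386+0+63·11·75=53361 → min 11100 | M₃..M₅: k=3: 0+52800+2·11·64=54208; k=4: 1650+0+2·75·64=11250 → min 11250.
Length 4: M₁..M₄: k=1: 0+11100+63·63·75=308775; k=2: 7938+1650+63·2·75=19038; k=3: 9324+0+63·11·75=61299 → min 19038 | M₂..M₅: k=2: 0+11250+63·2·64=19314; k=3: 1386+52800+63·11·64=98538; k=4: 11100+0+63·75·64=313500 → min 19314.
Top-level splits: k=1: (M₁..M₁)·(M₂..M₅) → 0+19314+63·63·64 = 273330; k=2: (M₁..M₂)·(M₃..M₅) → 7938+11250+63·2·64 = 27252; k=3: (M₁..M₃)·(M₄..M₅) → 9324+52800+63·11·64 = 106476; k=4: (M₁..M₄)·(M₅..M₅) → 19038+0+63·75·64 = 321438.
Best split is after M₂, i.e. k = 2.

2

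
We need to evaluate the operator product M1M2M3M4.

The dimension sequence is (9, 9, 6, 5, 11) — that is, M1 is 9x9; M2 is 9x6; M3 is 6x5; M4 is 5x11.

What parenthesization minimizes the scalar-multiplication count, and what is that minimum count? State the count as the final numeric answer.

Adjacent pairs: M1M2 = 9·9·6 = 486; M2M3 = 9·6·5 = 270; M3M4 = 6·5·11 = 330.
Length 3: M1..M3: k=1: 0+270+9·9·5=675; k=2: 486+0+9·6·5=756 → min 675 | M2..M4: k=2: 0+330+9·6·11=924; k=3: 270+0+9·5·11=765 → min 765.
Length 4: M1..M4: k=1: 0+765+9·9·11=1656; k=2: 486+330+9·6·11=1410; k=3: 675+0+9·5·11=1170 → min 1170.
Optimal parenthesization: ((M1(M2M3))M4) with cost 1170.

1170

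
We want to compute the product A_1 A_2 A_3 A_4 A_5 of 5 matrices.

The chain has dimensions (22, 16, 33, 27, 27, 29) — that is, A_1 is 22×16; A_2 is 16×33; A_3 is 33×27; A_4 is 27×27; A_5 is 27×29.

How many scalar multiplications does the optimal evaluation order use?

Adjacent pairs: A_1A_2 = 22·16·33 = 11616; A_2A_3 = 16·33·27 = 14256; A_3A_4 = 33·27·27 = 24057; A_4A_5 = 27·27·29 = 21141.
Length 3: A_1..A_3: k=1: 0+14256+22·16·27=23760; k=2: 11616+0+22·33·27=31218 → min 23760 | A_2..A_4: k=2: 0+24057+16·33·27=38313; k=3: 14256+0+16·27·27=25920 → min 25920 | A_3..A_5: k=3: 0+21141+33·27·29=46980; k=4: 24057+0+33·27·29=49896 → min 46980.
Length 4: A_1..A_4: k=1: 0+25920+22·16·27=35424; k=2: 11616+24057+22·33·27=55275; k=3: 23760+0+22·27·27=39798 → min 35424 | A_2..A_5: k=2: 0+46980+16·33·29=62292; k=3: 14256+21141+16·27·29=47925; k=4: 25920+0+16·27·29=38448 → min 38448.
Length 5: A_1..A_5: k=1: 0+38448+22·16·29=48656; k=2: 11616+46980+22·33·29=79650; k=3: 23760+21141+22·27·29=62127; k=4: 35424+0+22·27·29=52650 → min 48656.
Optimal order: (A_1 (((A_2 A_3) A_4) A_5)) with cost 48656.

48656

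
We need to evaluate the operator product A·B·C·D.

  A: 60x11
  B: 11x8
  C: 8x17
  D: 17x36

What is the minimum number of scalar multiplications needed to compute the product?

Adjacent pairs: AB = 60·11·8 = 5280; BC = 11·8·17 = 1496; CD = 8·17·36 = 4896.
Length 3: A..C: k=1: 0+1496+60·11·17=12716; k=2: 5280+0+60·8·17=13440 → min 12716 | B..D: k=2: 0+4896+11·8·36=8064; k=3: 1496+0+11·17·36=8228 → min 8064.
Length 4: A..D: k=1: 0+8064+60·11·36=31824; k=2: 5280+4896+60·8·36=27456; k=3: 12716+0+60·17·36=49436 → min 27456.
Optimal order: ((A·B)·(C·D)) with cost 27456.

27456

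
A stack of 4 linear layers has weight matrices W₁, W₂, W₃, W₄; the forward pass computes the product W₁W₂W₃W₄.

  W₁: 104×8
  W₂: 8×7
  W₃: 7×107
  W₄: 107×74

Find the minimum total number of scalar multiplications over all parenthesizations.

Adjacent pairs: W₁W₂ = 104·8·7 = 5824; W₂W₃ = 8·7·107 = 5992; W₃W₄ = 7·107·74 = 55426.
Length 3: W₁..W₃: k=1: 0+5992+104·8·107=95016; k=2: 5824+0+104·7·107=83720 → min 83720 | W₂..W₄: k=2: 0+55426+8·7·74=59570; k=3: 5992+0+8·107·74=69336 → min 59570.
Length 4: W₁..W₄: k=1: 0+59570+104·8·74=121138; k=2: 5824+55426+104·7·74=115122; k=3: 83720+0+104·107·74=907192 → min 115122.
Optimal order: ((W₁W₂)(W₃W₄)) with cost 115122.

115122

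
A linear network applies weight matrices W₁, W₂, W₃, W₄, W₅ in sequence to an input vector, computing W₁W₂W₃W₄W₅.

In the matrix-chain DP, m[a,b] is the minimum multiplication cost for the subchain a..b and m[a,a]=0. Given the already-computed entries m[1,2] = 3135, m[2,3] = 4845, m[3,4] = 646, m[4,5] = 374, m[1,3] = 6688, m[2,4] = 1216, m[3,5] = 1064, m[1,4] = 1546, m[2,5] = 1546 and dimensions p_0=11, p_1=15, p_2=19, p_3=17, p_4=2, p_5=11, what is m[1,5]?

1788

m[1,5] = min over k∈[1,4] of m[1,k]+m[k+1,5]+p_{0}·p_k·p_{5}.
k=1: 0 + 1546 + 11·15·11 = 3361; k=2: 3135 + 1064 + 11·19·11 = 6498; k=3: 6688 + 374 + 11·17·11 = 9119; k=4: 1546 + 0 + 11·2·11 = 1788.
Minimum: 1788 at k=4.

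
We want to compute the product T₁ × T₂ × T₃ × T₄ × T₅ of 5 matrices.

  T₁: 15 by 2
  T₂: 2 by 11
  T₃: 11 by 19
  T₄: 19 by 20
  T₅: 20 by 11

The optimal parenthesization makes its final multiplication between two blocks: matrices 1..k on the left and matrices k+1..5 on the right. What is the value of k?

Adjacent pairs: T₁T₂ = 15·2·11 = 330; T₂T₃ = 2·11·19 = 418; T₃T₄ = 11·19·20 = 4180; T₄T₅ = 19·20·11 = 4180.
Length 3: T₁..T₃: k=1: 0+418+15·2·19=988; k=2: 330+0+15·11·19=3465 → min 988 | T₂..T₄: k=2: 0+4180+2·11·20=4620; k=3: 418+0+2·19·20=1178 → min 1178 | T₃..T₅: k=3: 0+4180+11·19·11=6479; k=4: 4180+0+11·20·11=6600 → min 6479.
Length 4: T₁..T₄: k=1: 0+1178+15·2·20=1778; k=2: 330+4180+15·11·20=7810; k=3: 988+0+15·19·20=6688 → min 1778 | T₂..T₅: k=2: 0+6479+2·11·11=6721; k=3: 418+4180+2·19·11=5016; k=4: 1178+0+2·20·11=1618 → min 1618.
Top-level splits: k=1: (T₁..T₁)·(T₂..T₅) → 0+1618+15·2·11 = 1948; k=2: (T₁..T₂)·(T₃..T₅) → 330+6479+15·11·11 = 8624; k=3: (T₁..T₃)·(T₄..T₅) → 988+4180+15·19·11 = 8303; k=4: (T₁..T₄)·(T₅..T₅) → 1778+0+15·20·11 = 5078.
Best split is after T₁, i.e. k = 1.

1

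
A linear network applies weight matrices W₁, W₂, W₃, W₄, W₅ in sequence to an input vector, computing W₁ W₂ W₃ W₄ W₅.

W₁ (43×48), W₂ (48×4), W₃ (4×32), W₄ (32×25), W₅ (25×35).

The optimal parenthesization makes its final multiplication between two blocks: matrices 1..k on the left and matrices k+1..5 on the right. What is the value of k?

2

Adjacent pairs: W₁W₂ = 43·48·4 = 8256; W₂W₃ = 48·4·32 = 6144; W₃W₄ = 4·32·25 = 3200; W₄W₅ = 32·25·35 = 28000.
Length 3: W₁..W₃: k=1: 0+6144+43·48·32=72192; k=2: 8256+0+43·4·32=13760 → min 13760 | W₂..W₄: k=2: 0+3200+48·4·25=8000; k=3: 6144+0+48·32·25=44544 → min 8000 | W₃..W₅: k=3: 0+28000+4·32·35=32480; k=4: 3200+0+4·25·35=6700 → min 6700.
Length 4: W₁..W₄: k=1: 0+8000+43·48·25=59600; k=2: 8256+3200+43·4·25=15756; k=3: 13760+0+43·32·25=48160 → min 15756 | W₂..W₅: k=2: 0+6700+48·4·35=13420; k=3: 6144+28000+48·32·35=87904; k=4: 8000+0+48·25·35=50000 → min 13420.
Top-level splits: k=1: (W₁..W₁)·(W₂..W₅) → 0+13420+43·48·35 = 85660; k=2: (W₁..W₂)·(W₃..W₅) → 8256+6700+43·4·35 = 20976; k=3: (W₁..W₃)·(W₄..W₅) → 13760+28000+43·32·35 = 89920; k=4: (W₁..W₄)·(W₅..W₅) → 15756+0+43·25·35 = 53381.
Best split is after W₂, i.e. k = 2.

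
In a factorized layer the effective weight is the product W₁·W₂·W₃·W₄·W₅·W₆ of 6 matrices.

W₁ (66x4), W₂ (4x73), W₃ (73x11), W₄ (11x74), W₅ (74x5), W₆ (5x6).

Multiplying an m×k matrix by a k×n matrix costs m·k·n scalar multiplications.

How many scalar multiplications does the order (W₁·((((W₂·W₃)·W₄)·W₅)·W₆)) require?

9652

(W₂·W₃): 4×73 by 73×11 → 4×11, cost 4·73·11 = 3212
((W₂·W₃)·W₄): 4×11 by 11×74 → 4×74, cost 4·11·74 = 3256; cumulative 6468
(((W₂·W₃)·W₄)·W₅): 4×74 by 74×5 → 4×5, cost 4·74·5 = 1480; cumulative 7948
((((W₂·W₃)·W₄)·W₅)·W₆): 4×5 by 5×6 → 4×6, cost 4·5·6 = 120; cumulative 8068
(W₁·((((W₂·W₃)·W₄)·W₅)·W₆)): 66×4 by 4×6 → 66×6, cost 66·4·6 = 1584; cumulative 9652
Total: 9652 scalar multiplications.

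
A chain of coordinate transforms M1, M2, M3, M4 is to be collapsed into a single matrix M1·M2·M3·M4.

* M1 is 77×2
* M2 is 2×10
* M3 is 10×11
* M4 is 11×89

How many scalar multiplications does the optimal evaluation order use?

15884

Adjacent pairs: M1M2 = 77·2·10 = 1540; M2M3 = 2·10·11 = 220; M3M4 = 10·11·89 = 9790.
Length 3: M1..M3: k=1: 0+220+77·2·11=1914; k=2: 1540+0+77·10·11=10010 → min 1914 | M2..M4: k=2: 0+9790+2·10·89=11570; k=3: 220+0+2·11·89=2178 → min 2178.
Length 4: M1..M4: k=1: 0+2178+77·2·89=15884; k=2: 1540+9790+77·10·89=79860; k=3: 1914+0+77·11·89=77297 → min 15884.
Optimal order: (M1·((M2·M3)·M4)) with cost 15884.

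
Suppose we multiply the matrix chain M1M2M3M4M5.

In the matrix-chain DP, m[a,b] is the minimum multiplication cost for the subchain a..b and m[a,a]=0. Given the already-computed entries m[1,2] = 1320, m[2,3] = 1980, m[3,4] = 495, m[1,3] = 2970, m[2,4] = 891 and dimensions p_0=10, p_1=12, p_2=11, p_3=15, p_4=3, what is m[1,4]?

1251

m[1,4] = min over k∈[1,3] of m[1,k]+m[k+1,4]+p_{0}·p_k·p_{4}.
k=1: 0 + 891 + 10·12·3 = 1251; k=2: 1320 + 495 + 10·11·3 = 2145; k=3: 2970 + 0 + 10·15·3 = 3420.
Minimum: 1251 at k=1.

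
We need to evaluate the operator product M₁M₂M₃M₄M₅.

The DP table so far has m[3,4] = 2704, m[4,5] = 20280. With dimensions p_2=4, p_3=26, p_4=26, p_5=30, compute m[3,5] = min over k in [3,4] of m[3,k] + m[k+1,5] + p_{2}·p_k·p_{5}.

5824

m[3,5] = min over k∈[3,4] of m[3,k]+m[k+1,5]+p_{2}·p_k·p_{5}.
k=3: 0 + 20280 + 4·26·30 = 23400; k=4: 2704 + 0 + 4·26·30 = 5824.
Minimum: 5824 at k=4.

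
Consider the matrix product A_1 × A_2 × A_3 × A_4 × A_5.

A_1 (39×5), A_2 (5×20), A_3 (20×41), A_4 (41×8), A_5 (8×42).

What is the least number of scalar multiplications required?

Adjacent pairs: A_1A_2 = 39·5·20 = 3900; A_2A_3 = 5·20·41 = 4100; A_3A_4 = 20·41·8 = 6560; A_4A_5 = 41·8·42 = 13776.
Length 3: A_1..A_3: k=1: 0+4100+39·5·41=12095; k=2: 3900+0+39·20·41=35880 → min 12095 | A_2..A_4: k=2: 0+6560+5·20·8=7360; k=3: 4100+0+5·41·8=5740 → min 5740 | A_3..A_5: k=3: 0+13776+20·41·42=48216; k=4: 6560+0+20·8·42=13280 → min 13280.
Length 4: A_1..A_4: k=1: 0+5740+39·5·8=7300; k=2: 3900+6560+39·20·8=16700; k=3: 12095+0+39·41·8=24887 → min 7300 | A_2..A_5: k=2: 0+13280+5·20·42=17480; k=3: 4100+13776+5·41·42=26486; k=4: 5740+0+5·8·42=7420 → min 7420.
Length 5: A_1..A_5: k=1: 0+7420+39·5·42=15610; k=2: 3900+13280+39·20·42=49940; k=3: 12095+13776+39·41·42=93029; k=4: 7300+0+39·8·42=20404 → min 15610.
Optimal order: (A_1 × (((A_2 × A_3) × A_4) × A_5)) with cost 15610.

15610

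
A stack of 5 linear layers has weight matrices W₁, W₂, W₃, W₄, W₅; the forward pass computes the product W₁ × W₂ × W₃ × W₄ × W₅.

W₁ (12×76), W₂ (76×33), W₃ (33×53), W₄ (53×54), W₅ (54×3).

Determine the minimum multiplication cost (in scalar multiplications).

24093

Adjacent pairs: W₁W₂ = 12·76·33 = 30096; W₂W₃ = 76·33·53 = 132924; W₃W₄ = 33·53·54 = 94446; W₄W₅ = 53·54·3 = 8586.
Length 3: W₁..W₃: k=1: 0+132924+12·76·53=181260; k=2: 30096+0+12·33·53=51084 → min 51084 | W₂..W₄: k=2: 0+94446+76·33·54=229878; k=3: 132924+0+76·53·54=350436 → min 229878 | W₃..W₅: k=3: 0+8586+33·53·3=13833; k=4: 94446+0+33·54·3=99792 → min 13833.
Length 4: W₁..W₄: k=1: 0+229878+12·76·54=279126; k=2: 30096+94446+12·33·54=145926; k=3: 51084+0+12·53·54=85428 → min 85428 | W₂..W₅: k=2: 0+13833+76·33·3=21357; k=3: 132924+8586+76·53·3=153594; k=4: 229878+0+76·54·3=242190 → min 21357.
Length 5: W₁..W₅: k=1: 0+21357+12·76·3=24093; k=2: 30096+13833+12·33·3=45117; k=3: 51084+8586+12·53·3=61578; k=4: 85428+0+12·54·3=87372 → min 24093.
Optimal order: (W₁ × (W₂ × (W₃ × (W₄ × W₅)))) with cost 24093.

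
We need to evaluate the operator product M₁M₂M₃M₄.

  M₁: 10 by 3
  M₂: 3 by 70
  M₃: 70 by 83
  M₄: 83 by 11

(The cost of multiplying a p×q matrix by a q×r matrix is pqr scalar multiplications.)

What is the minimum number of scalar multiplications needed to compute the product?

Adjacent pairs: M₁M₂ = 10·3·70 = 2100; M₂M₃ = 3·70·83 = 17430; M₃M₄ = 70·83·11 = 63910.
Length 3: M₁..M₃: k=1: 0+17430+10·3·83=19920; k=2: 2100+0+10·70·83=60200 → min 19920 | M₂..M₄: k=2: 0+63910+3·70·11=66220; k=3: 17430+0+3·83·11=20169 → min 20169.
Length 4: M₁..M₄: k=1: 0+20169+10·3·11=20499; k=2: 2100+63910+10·70·11=73710; k=3: 19920+0+10·83·11=29050 → min 20499.
Optimal order: (M₁((M₂M₃)M₄)) with cost 20499.

20499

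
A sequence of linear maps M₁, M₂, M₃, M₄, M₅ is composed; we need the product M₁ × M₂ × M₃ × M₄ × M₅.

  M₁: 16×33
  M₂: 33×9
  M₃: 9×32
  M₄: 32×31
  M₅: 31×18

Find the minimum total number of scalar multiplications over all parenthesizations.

Adjacent pairs: M₁M₂ = 16·33·9 = 4752; M₂M₃ = 33·9·32 = 9504; M₃M₄ = 9·32·31 = 8928; M₄M₅ = 32·31·18 = 17856.
Length 3: M₁..M₃: k=1: 0+9504+16·33·32=26400; k=2: 4752+0+16·9·32=9360 → min 9360 | M₂..M₄: k=2: 0+8928+33·9·31=18135; k=3: 9504+0+33·32·31=42240 → min 18135 | M₃..M₅: k=3: 0+17856+9·32·18=23040; k=4: 8928+0+9·31·18=13950 → min 13950.
Length 4: M₁..M₄: k=1: 0+18135+16·33·31=34503; k=2: 4752+8928+16·9·31=18144; k=3: 9360+0+16·32·31=25232 → min 18144 | M₂..M₅: k=2: 0+13950+33·9·18=19296; k=3: 9504+17856+33·32·18=46368; k=4: 18135+0+33·31·18=36549 → min 19296.
Length 5: M₁..M₅: k=1: 0+19296+16·33·18=28800; k=2: 4752+13950+16·9·18=21294; k=3: 9360+17856+16·32·18=36432; k=4: 18144+0+16·31·18=27072 → min 21294.
Optimal order: ((M₁ × M₂) × ((M₃ × M₄) × M₅)) with cost 21294.

21294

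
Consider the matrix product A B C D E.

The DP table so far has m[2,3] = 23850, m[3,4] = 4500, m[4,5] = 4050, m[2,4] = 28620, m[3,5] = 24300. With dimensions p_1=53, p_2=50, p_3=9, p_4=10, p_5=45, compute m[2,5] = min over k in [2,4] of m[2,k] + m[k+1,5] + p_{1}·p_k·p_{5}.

m[2,5] = min over k∈[2,4] of m[2,k]+m[k+1,5]+p_{1}·p_k·p_{5}.
k=2: 0 + 24300 + 53·50·45 = 143550; k=3: 23850 + 4050 + 53·9·45 = 49365; k=4: 28620 + 0 + 53·10·45 = 52470.
Minimum: 49365 at k=3.

49365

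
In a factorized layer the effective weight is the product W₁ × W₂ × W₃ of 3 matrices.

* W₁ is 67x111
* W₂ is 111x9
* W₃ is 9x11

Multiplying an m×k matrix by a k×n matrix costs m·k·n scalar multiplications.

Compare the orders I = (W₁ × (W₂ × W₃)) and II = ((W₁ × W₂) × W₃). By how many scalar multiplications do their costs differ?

Order I = (W₁ × (W₂ × W₃)): (W₂ × W₃): 111×9 by 9×11 → 111×11, cost 111·9·11 = 10989; (W₁ × (W₂ × W₃)): 67×111 by 111×11 → 67×11, cost 67·111·11 = 81807; cumulative 92796. Total 92796.
Order II = ((W₁ × W₂) × W₃): (W₁ × W₂): 67×111 by 111×9 → 67×9, cost 67·111·9 = 66933; ((W₁ × W₂) × W₃): 67×9 by 9×11 → 67×11, cost 67·9·11 = 6633; cumulative 73566. Total 73566.
Difference: |92796 − 73566| = 19230.

19230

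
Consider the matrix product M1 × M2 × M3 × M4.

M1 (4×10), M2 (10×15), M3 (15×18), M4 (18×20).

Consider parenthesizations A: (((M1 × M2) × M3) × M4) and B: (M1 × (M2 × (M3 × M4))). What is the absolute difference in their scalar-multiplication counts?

Order A = (((M1 × M2) × M3) × M4): (M1 × M2): 4×10 by 10×15 → 4×15, cost 4·10·15 = 600; ((M1 × M2) × M3): 4×15 by 15×18 → 4×18, cost 4·15·18 = 1080; cumulative 1680; (((M1 × M2) × M3) × M4): 4×18 by 18×20 → 4×20, cost 4·18·20 = 1440; cumulative 3120. Total 3120.
Order B = (M1 × (M2 × (M3 × M4))): (M3 × M4): 15×18 by 18×20 → 15×20, cost 15·18·20 = 5400; (M2 × (M3 × M4)): 10×15 by 15×20 → 10×20, cost 10·15·20 = 3000; cumulative 8400; (M1 × (M2 × (M3 × M4))): 4×10 by 10×20 → 4×20, cost 4·10·20 = 800; cumulative 9200. Total 9200.
Difference: |3120 − 9200| = 6080.

6080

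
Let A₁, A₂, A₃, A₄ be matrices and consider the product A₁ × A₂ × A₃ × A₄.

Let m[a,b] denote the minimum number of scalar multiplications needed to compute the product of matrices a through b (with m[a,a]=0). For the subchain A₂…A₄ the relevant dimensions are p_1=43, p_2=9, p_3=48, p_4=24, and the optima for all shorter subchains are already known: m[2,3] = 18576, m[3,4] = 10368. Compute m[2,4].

19656

m[2,4] = min over k∈[2,3] of m[2,k]+m[k+1,4]+p_{1}·p_k·p_{4}.
k=2: 0 + 10368 + 43·9·24 = 19656; k=3: 18576 + 0 + 43·48·24 = 68112.
Minimum: 19656 at k=2.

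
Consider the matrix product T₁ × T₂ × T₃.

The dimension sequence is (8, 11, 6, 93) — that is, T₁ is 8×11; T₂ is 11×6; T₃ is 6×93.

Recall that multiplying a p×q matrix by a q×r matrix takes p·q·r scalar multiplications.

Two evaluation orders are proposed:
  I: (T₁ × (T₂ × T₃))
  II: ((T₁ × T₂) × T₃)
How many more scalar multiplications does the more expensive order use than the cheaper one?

9330

Order I = (T₁ × (T₂ × T₃)): (T₂ × T₃): 11×6 by 6×93 → 11×93, cost 11·6·93 = 6138; (T₁ × (T₂ × T₃)): 8×11 by 11×93 → 8×93, cost 8·11·93 = 8184; cumulative 14322. Total 14322.
Order II = ((T₁ × T₂) × T₃): (T₁ × T₂): 8×11 by 11×6 → 8×6, cost 8·11·6 = 528; ((T₁ × T₂) × T₃): 8×6 by 6×93 → 8×93, cost 8·6·93 = 4464; cumulative 4992. Total 4992.
Difference: |14322 − 4992| = 9330.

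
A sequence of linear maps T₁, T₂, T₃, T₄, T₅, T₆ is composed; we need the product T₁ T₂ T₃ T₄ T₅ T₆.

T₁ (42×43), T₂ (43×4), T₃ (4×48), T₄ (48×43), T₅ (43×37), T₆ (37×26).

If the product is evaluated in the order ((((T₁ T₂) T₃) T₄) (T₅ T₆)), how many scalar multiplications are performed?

(T₁ T₂): 42×43 by 43×4 → 42×4, cost 42·43·4 = 7224
((T₁ T₂) T₃): 42×4 by 4×48 → 42×48, cost 42·4·48 = 8064; cumulative 15288
(((T₁ T₂) T₃) T₄): 42×48 by 48×43 → 42×43, cost 42·48·43 = 86688; cumulative 101976
(T₅ T₆): 43×37 by 37×26 → 43×26, cost 43·37·26 = 41366
((((T₁ T₂) T₃) T₄) (T₅ T₆)): 42×43 by 43×26 → 42×26, cost 42·43·26 = 46956; cumulative 190298
Total: 190298 scalar multiplications.

190298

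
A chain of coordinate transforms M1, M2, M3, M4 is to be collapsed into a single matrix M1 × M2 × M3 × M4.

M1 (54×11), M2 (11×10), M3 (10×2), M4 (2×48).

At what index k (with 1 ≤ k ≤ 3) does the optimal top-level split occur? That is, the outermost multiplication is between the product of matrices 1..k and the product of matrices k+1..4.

Adjacent pairs: M1M2 = 54·11·10 = 5940; M2M3 = 11·10·2 = 220; M3M4 = 10·2·48 = 960.
Length 3: M1..M3: k=1: 0+220+54·11·2=1408; k=2: 5940+0+54·10·2=7020 → min 1408 | M2..M4: k=2: 0+960+11·10·48=6240; k=3: 220+0+11·2·48=1276 → min 1276.
Top-level splits: k=1: (M1..M1)·(M2..M4) → 0+1276+54·11·48 = 29788; k=2: (M1..M2)·(M3..M4) → 5940+960+54·10·48 = 32820; k=3: (M1..M3)·(M4..M4) → 1408+0+54·2·48 = 6592.
Best split is after M3, i.e. k = 3.

3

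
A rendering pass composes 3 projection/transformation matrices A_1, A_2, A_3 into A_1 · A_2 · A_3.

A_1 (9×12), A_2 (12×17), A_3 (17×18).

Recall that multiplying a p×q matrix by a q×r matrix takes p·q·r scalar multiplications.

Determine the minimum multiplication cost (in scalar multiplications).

Order (A_1 · (A_2 · A_3)): (A_2 · A_3): 12×17 by 17×18 → 12×18, cost 12·17·18 = 3672; (A_1 · (A_2 · A_3)): 9×12 by 12×18 → 9×18, cost 9·12·18 = 1944; cumulative 5616. Total 5616.
Order ((A_1 · A_2) · A_3): (A_1 · A_2): 9×12 by 12×17 → 9×17, cost 9·12·17 = 1836; ((A_1 · A_2) · A_3): 9×17 by 17×18 → 9×18, cost 9·17·18 = 2754; cumulative 4590. Total 4590.
Minimum: 4590.

4590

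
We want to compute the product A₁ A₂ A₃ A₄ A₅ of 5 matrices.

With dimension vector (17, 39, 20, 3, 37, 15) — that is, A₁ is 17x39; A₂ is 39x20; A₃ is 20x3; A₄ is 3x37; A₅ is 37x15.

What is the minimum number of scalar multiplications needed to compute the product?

Adjacent pairs: A₁A₂ = 17·39·20 = 13260; A₂A₃ = 39·20·3 = 2340; A₃A₄ = 20·3·37 = 2220; A₄A₅ = 3·37·15 = 1665.
Length 3: A₁..A₃: k=1: 0+2340+17·39·3=4329; k=2: 13260+0+17·20·3=14280 → min 4329 | A₂..A₄: k=2: 0+2220+39·20·37=31080; k=3: 2340+0+39·3·37=6669 → min 6669 | A₃..A₅: k=3: 0+1665+20·3·15=2565; k=4: 2220+0+20·37·15=13320 → min 2565.
Length 4: A₁..A₄: k=1: 0+6669+17·39·37=31200; k=2: 13260+2220+17·20·37=28060; k=3: 4329+0+17·3·37=6216 → min 6216 | A₂..A₅: k=2: 0+2565+39·20·15=14265; k=3: 2340+1665+39·3·15=5760; k=4: 6669+0+39·37·15=28314 → min 5760.
Length 5: A₁..A₅: k=1: 0+5760+17·39·15=15705; k=2: 13260+2565+17·20·15=20925; k=3: 4329+1665+17·3·15=6759; k=4: 6216+0+17·37·15=15651 → min 6759.
Optimal order: ((A₁ (A₂ A₃)) (A₄ A₅)) with cost 6759.

6759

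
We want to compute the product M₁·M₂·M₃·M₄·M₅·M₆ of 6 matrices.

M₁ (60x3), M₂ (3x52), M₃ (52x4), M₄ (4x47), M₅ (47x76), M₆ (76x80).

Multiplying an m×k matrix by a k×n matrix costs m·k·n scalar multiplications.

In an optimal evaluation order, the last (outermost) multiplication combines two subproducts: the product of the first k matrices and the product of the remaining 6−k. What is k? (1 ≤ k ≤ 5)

Adjacent pairs: M₁M₂ = 60·3·52 = 9360; M₂M₃ = 3·52·4 = 624; M₃M₄ = 52·4·47 = 9776; M₄M₅ = 4·47·76 = 14288; M₅M₆ = 47·76·80 = 285760.
Length 3: M₁..M₃: k=1: 0+624+60·3·4=1344; k=2: 9360+0+60·52·4=21840 → min 1344 | M₂..M₄: k=2: 0+9776+3·52·47=17108; k=3: 624+0+3·4·47=1188 → min 1188 | M₃..M₅: k=3: 0+14288+52·4·76=30096; k=4: 9776+0+52·47·76=195520 → min 30096 | M₄..M₆: k=4: 0+285760+4·47·80=300800; k=5: 14288+0+4·76·80=38608 → min 38608.
Length 4: M₁..M₄: k=1: 0+1188+60·3·47=9648; k=2: 9360+9776+60·52·47=165776; k=3: 1344+0+60·4·47=12624 → min 9648 | M₂..M₅: k=2: 0+30096+3·52·76=41952; k=3: 624+14288+3·4·76=15824; k=4: 1188+0+3·47·76=11904 → min 11904 | M₃..M₆: k=3: 0+38608+52·4·80=55248; k=4: 9776+285760+52·47·80=491056; k=5: 30096+0+52·76·80=346256 → min 55248.
Length 5: M₁..M₅: k=1: 0+11904+60·3·76=25584; k=2: 9360+30096+60·52·76=276576; k=3: 1344+14288+60·4·76=33872; k=4: 9648+0+60·47·76=223968 → min 25584 | M₂..M₆: k=2: 0+55248+3·52·80=67728; k=3: 624+38608+3·4·80=40192; k=4: 1188+285760+3·47·80=298228; k=5: 11904+0+3·76·80=30144 → min 30144.
Top-level splits: k=1: (M₁..M₁)·(M₂..M₆) → 0+30144+60·3·80 = 44544; k=2: (M₁..M₂)·(M₃..M₆) → 9360+55248+60·52·80 = 314208; k=3: (M₁..M₃)·(M₄..M₆) → 1344+38608+60·4·80 = 59152; k=4: (M₁..M₄)·(M₅..M₆) → 9648+285760+60·47·80 = 521008; k=5: (M₁..M₅)·(M₆..M₆) → 25584+0+60·76·80 = 390384.
Best split is after M₁, i.e. k = 1.

1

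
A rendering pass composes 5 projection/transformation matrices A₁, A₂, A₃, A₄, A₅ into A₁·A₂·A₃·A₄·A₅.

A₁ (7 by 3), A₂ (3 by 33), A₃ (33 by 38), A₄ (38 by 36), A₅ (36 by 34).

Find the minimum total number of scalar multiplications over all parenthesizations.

12252

Adjacent pairs: A₁A₂ = 7·3·33 = 693; A₂A₃ = 3·33·38 = 3762; A₃A₄ = 33·38·36 = 45144; A₄A₅ = 38·36·34 = 46512.
Length 3: A₁..A₃: k=1: 0+3762+7·3·38=4560; k=2: 693+0+7·33·38=9471 → min 4560 | A₂..A₄: k=2: 0+45144+3·33·36=48708; k=3: 3762+0+3·38·36=7866 → min 7866 | A₃..A₅: k=3: 0+46512+33·38·34=89148; k=4: 45144+0+33·36·34=85536 → min 85536.
Length 4: A₁..A₄: k=1: 0+7866+7·3·36=8622; k=2: 693+45144+7·33·36=54153; k=3: 4560+0+7·38·36=14136 → min 8622 | A₂..A₅: k=2: 0+85536+3·33·34=88902; k=3: 3762+46512+3·38·34=54150; k=4: 7866+0+3·36·34=11538 → min 11538.
Length 5: A₁..A₅: k=1: 0+11538+7·3·34=12252; k=2: 693+85536+7·33·34=94083; k=3: 4560+46512+7·38·34=60116; k=4: 8622+0+7·36·34=17190 → min 12252.
Optimal order: (A₁·(((A₂·A₃)·A₄)·A₅)) with cost 12252.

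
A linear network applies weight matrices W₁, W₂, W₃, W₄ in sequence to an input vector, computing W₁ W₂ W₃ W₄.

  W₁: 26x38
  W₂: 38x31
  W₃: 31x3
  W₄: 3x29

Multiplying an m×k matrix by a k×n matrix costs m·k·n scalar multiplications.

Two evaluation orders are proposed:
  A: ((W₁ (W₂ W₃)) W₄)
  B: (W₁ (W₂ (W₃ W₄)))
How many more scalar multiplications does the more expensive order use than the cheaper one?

Order A = ((W₁ (W₂ W₃)) W₄): (W₂ W₃): 38×31 by 31×3 → 38×3, cost 38·31·3 = 3534; (W₁ (W₂ W₃)): 26×38 by 38×3 → 26×3, cost 26·38·3 = 2964; cumulative 6498; ((W₁ (W₂ W₃)) W₄): 26×3 by 3×29 → 26×29, cost 26·3·29 = 2262; cumulative 8760. Total 8760.
Order B = (W₁ (W₂ (W₃ W₄))): (W₃ W₄): 31×3 by 3×29 → 31×29, cost 31·3·29 = 2697; (W₂ (W₃ W₄)): 38×31 by 31×29 → 38×29, cost 38·31·29 = 34162; cumulative 36859; (W₁ (W₂ (W₃ W₄))): 26×38 by 38×29 → 26×29, cost 26·38·29 = 28652; cumulative 65511. Total 65511.
Difference: |8760 − 65511| = 56751.

56751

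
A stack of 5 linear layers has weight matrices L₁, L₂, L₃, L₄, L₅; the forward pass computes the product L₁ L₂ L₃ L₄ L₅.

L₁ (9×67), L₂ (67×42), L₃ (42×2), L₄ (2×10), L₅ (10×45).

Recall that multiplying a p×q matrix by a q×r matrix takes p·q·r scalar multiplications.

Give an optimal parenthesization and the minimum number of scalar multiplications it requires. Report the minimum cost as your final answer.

8544

Adjacent pairs: L₁L₂ = 9·67·42 = 25326; L₂L₃ = 67·42·2 = 5628; L₃L₄ = 42·2·10 = 840; L₄L₅ = 2·10·45 = 900.
Length 3: L₁..L₃: k=1: 0+5628+9·67·2=6834; k=2: 25326+0+9·42·2=26082 → min 6834 | L₂..L₄: k=2: 0+840+67·42·10=28980; k=3: 5628+0+67·2·10=6968 → min 6968 | L₃..L₅: k=3: 0+900+42·2·45=4680; k=4: 840+0+42·10·45=19740 → min 4680.
Length 4: L₁..L₄: k=1: 0+6968+9·67·10=12998; k=2: 25326+840+9·42·10=29946; k=3: 6834+0+9·2·10=7014 → min 7014 | L₂..L₅: k=2: 0+4680+67·42·45=131310; k=3: 5628+900+67·2·45=12558; k=4: 6968+0+67·10·45=37118 → min 12558.
Length 5: L₁..L₅: k=1: 0+12558+9·67·45=39693; k=2: 25326+4680+9·42·45=47016; k=3: 6834+900+9·2·45=8544; k=4: 7014+0+9·10·45=11064 → min 8544.
Optimal parenthesization: ((L₁ (L₂ L₃)) (L₄ L₅)) with cost 8544.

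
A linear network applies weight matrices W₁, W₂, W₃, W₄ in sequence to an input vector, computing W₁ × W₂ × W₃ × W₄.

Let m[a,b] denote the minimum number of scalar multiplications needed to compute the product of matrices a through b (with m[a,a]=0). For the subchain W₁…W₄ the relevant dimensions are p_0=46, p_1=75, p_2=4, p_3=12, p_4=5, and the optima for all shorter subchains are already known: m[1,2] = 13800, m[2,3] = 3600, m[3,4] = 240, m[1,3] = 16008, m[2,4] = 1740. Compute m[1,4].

14960

m[1,4] = min over k∈[1,3] of m[1,k]+m[k+1,4]+p_{0}·p_k·p_{4}.
k=1: 0 + 1740 + 46·75·5 = 18990; k=2: 13800 + 240 + 46·4·5 = 14960; k=3: 16008 + 0 + 46·12·5 = 18768.
Minimum: 14960 at k=2.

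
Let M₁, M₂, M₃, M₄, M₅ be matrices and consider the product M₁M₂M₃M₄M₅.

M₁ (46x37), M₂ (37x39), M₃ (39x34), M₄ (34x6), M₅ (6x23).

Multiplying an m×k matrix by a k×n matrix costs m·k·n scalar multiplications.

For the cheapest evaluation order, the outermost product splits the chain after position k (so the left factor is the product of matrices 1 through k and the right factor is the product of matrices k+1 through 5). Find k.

4

Adjacent pairs: M₁M₂ = 46·37·39 = 66378; M₂M₃ = 37·39·34 = 49062; M₃M₄ = 39·34·6 = 7956; M₄M₅ = 34·6·23 = 4692.
Length 3: M₁..M₃: k=1: 0+49062+46·37·34=106930; k=2: 66378+0+46·39·34=127374 → min 106930 | M₂..M₄: k=2: 0+7956+37·39·6=16614; k=3: 49062+0+37·34·6=56610 → min 16614 | M₃..M₅: k=3: 0+4692+39·34·23=35190; k=4: 7956+0+39·6·23=13338 → min 13338.
Length 4: M₁..M₄: k=1: 0+16614+46·37·6=26826; k=2: 66378+7956+46·39·6=85098; k=3: 106930+0+46·34·6=116314 → min 26826 | M₂..M₅: k=2: 0+13338+37·39·23=46527; k=3: 49062+4692+37·34·23=82688; k=4: 16614+0+37·6·23=21720 → min 21720.
Top-level splits: k=1: (M₁..M₁)·(M₂..M₅) → 0+21720+46·37·23 = 60866; k=2: (M₁..M₂)·(M₃..M₅) → 66378+13338+46·39·23 = 120978; k=3: (M₁..M₃)·(M₄..M₅) → 106930+4692+46·34·23 = 147594; k=4: (M₁..M₄)·(M₅..M₅) → 26826+0+46·6·23 = 33174.
Best split is after M₄, i.e. k = 4.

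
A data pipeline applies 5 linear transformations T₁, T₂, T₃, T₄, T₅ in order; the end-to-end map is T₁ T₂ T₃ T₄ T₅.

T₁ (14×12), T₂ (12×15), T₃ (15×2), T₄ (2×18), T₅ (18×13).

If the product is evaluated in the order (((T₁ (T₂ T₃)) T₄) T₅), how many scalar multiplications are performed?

4476

(T₂ T₃): 12×15 by 15×2 → 12×2, cost 12·15·2 = 360
(T₁ (T₂ T₃)): 14×12 by 12×2 → 14×2, cost 14·12·2 = 336; cumulative 696
((T₁ (T₂ T₃)) T₄): 14×2 by 2×18 → 14×18, cost 14·2·18 = 504; cumulative 1200
(((T₁ (T₂ T₃)) T₄) T₅): 14×18 by 18×13 → 14×13, cost 14·18·13 = 3276; cumulative 4476
Total: 4476 scalar multiplications.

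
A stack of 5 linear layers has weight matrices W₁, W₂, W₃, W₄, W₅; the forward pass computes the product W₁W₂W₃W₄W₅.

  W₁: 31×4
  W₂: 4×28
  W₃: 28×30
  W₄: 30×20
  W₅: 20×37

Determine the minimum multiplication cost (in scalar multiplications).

Adjacent pairs: W₁W₂ = 31·4·28 = 3472; W₂W₃ = 4·28·30 = 3360; W₃W₄ = 28·30·20 = 16800; W₄W₅ = 30·20·37 = 22200.
Length 3: W₁..W₃: k=1: 0+3360+31·4·30=7080; k=2: 3472+0+31·28·30=29512 → min 7080 | W₂..W₄: k=2: 0+16800+4·28·20=19040; k=3: 3360+0+4·30·20=5760 → min 5760 | W₃..W₅: k=3: 0+22200+28·30·37=53280; k=4: 16800+0+28·20·37=37520 → min 37520.
Length 4: W₁..W₄: k=1: 0+5760+31·4·20=8240; k=2: 3472+16800+31·28·20=37632; k=3: 7080+0+31·30·20=25680 → min 8240 | W₂..W₅: k=2: 0+37520+4·28·37=41664; k=3: 3360+22200+4·30·37=30000; k=4: 5760+0+4·20·37=8720 → min 8720.
Length 5: W₁..W₅: k=1: 0+8720+31·4·37=13308; k=2: 3472+37520+31·28·37=73108; k=3: 7080+22200+31·30·37=63690; k=4: 8240+0+31·20·37=31180 → min 13308.
Optimal order: (W₁(((W₂W₃)W₄)W₅)) with cost 13308.

13308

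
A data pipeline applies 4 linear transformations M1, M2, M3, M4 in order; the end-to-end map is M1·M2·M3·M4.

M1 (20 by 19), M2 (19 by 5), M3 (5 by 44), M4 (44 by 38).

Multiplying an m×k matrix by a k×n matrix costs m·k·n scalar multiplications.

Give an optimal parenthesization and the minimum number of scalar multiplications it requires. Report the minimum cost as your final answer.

14060

Adjacent pairs: M1M2 = 20·19·5 = 1900; M2M3 = 19·5·44 = 4180; M3M4 = 5·44·38 = 8360.
Length 3: M1..M3: k=1: 0+4180+20·19·44=20900; k=2: 1900+0+20·5·44=6300 → min 6300 | M2..M4: k=2: 0+8360+19·5·38=11970; k=3: 4180+0+19·44·38=35948 → min 11970.
Length 4: M1..M4: k=1: 0+11970+20·19·38=26410; k=2: 1900+8360+20·5·38=14060; k=3: 6300+0+20·44·38=39740 → min 14060.
Optimal parenthesization: ((M1·M2)·(M3·M4)) with cost 14060.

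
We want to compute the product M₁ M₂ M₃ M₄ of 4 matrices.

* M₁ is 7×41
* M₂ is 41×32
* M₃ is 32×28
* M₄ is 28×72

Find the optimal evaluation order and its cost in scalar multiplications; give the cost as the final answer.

29568

Adjacent pairs: M₁M₂ = 7·41·32 = 9184; M₂M₃ = 41·32·28 = 36736; M₃M₄ = 32·28·72 = 64512.
Length 3: M₁..M₃: k=1: 0+36736+7·41·28=44772; k=2: 9184+0+7·32·28=15456 → min 15456 | M₂..M₄: k=2: 0+64512+41·32·72=158976; k=3: 36736+0+41·28·72=119392 → min 119392.
Length 4: M₁..M₄: k=1: 0+119392+7·41·72=140056; k=2: 9184+64512+7·32·72=89824; k=3: 15456+0+7·28·72=29568 → min 29568.
Optimal parenthesization: (((M₁ M₂) M₃) M₄) with cost 29568.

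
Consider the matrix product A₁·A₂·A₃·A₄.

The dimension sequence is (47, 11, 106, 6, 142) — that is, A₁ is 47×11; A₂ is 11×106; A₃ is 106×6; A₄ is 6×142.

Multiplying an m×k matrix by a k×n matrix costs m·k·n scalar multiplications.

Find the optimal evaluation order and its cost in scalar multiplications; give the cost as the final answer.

Adjacent pairs: A₁A₂ = 47·11·106 = 54802; A₂A₃ = 11·106·6 = 6996; A₃A₄ = 106·6·142 = 90312.
Length 3: A₁..A₃: k=1: 0+6996+47·11·6=10098; k=2: 54802+0+47·106·6=84694 → min 10098 | A₂..A₄: k=2: 0+90312+11·106·142=255884; k=3: 6996+0+11·6·142=16368 → min 16368.
Length 4: A₁..A₄: k=1: 0+16368+47·11·142=89782; k=2: 54802+90312+47·106·142=852558; k=3: 10098+0+47·6·142=50142 → min 50142.
Optimal parenthesization: ((A₁·(A₂·A₃))·A₄) with cost 50142.

50142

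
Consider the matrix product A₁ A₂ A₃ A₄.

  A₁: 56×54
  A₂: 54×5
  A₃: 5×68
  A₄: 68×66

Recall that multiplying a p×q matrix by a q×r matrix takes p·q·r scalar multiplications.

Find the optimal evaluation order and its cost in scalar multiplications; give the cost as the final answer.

Adjacent pairs: A₁A₂ = 56·54·5 = 15120; A₂A₃ = 54·5·68 = 18360; A₃A₄ = 5·68·66 = 22440.
Length 3: A₁..A₃: k=1: 0+18360+56·54·68=223992; k=2: 15120+0+56·5·68=34160 → min 34160 | A₂..A₄: k=2: 0+22440+54·5·66=40260; k=3: 18360+0+54·68·66=260712 → min 40260.
Length 4: A₁..A₄: k=1: 0+40260+56·54·66=239844; k=2: 15120+22440+56·5·66=56040; k=3: 34160+0+56·68·66=285488 → min 56040.
Optimal parenthesization: ((A₁ A₂) (A₃ A₄)) with cost 56040.

56040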